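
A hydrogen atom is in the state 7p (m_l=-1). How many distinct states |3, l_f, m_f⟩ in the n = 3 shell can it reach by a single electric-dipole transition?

4

E1 requires Δl = ±1, so l_f ∈ {0, 2}; with 0 ≤ l_f ≤ n_f−1 = 2, the allowed l_f values are {0, 2}.
For l_f = 0: m_f ∈ {m_i−1, m_i, m_i+1} ∩ [−0, 0] = {0} → 1 state.
For l_f = 2: m_f ∈ {m_i−1, m_i, m_i+1} ∩ [−2, 2] = {-2, -1, 0} → 3 states.
Total: 4.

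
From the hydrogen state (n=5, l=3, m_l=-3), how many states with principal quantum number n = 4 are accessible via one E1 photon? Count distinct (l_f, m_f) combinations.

1

E1 requires Δl = ±1, so l_f ∈ {2, 4}; with 0 ≤ l_f ≤ n_f−1 = 3, the allowed l_f values are {2}.
For l_f = 2: m_f ∈ {m_i−1, m_i, m_i+1} ∩ [−2, 2] = {-2} → 1 state.
Total: 1.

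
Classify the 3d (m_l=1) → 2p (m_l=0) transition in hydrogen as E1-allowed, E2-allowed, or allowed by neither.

E1

Δl = 1 − 2 = -1; l_i + l_f = 3.
Δm_l = -1.
E1 (Δl = ±1, |Δm_l| ≤ 1): satisfied.
E2 (Δl = 0,±2, l_i+l_f ≥ 2, |Δm_l| ≤ 2): not satisfied.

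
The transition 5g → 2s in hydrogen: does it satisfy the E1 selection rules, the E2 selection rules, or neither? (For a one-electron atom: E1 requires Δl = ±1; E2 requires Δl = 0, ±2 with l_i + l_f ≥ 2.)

neither

Δl = 0 − 4 = -4; l_i + l_f = 4.
E1 (Δl = ±1): not satisfied.
E2 (Δl = 0,±2, l_i+l_f ≥ 2): not satisfied.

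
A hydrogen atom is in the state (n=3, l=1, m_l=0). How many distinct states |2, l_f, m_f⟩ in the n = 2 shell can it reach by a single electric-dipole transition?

E1 requires Δl = ±1, so l_f ∈ {0, 2}; with 0 ≤ l_f ≤ n_f−1 = 1, the allowed l_f values are {0}.
For l_f = 0: m_f ∈ {m_i−1, m_i, m_i+1} ∩ [−0, 0] = {0} → 1 state.
Total: 1.

1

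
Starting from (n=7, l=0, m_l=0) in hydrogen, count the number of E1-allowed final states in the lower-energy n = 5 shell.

E1 requires Δl = ±1, so l_f ∈ {-1, 1}; with 0 ≤ l_f ≤ n_f−1 = 4, the allowed l_f values are {1}.
For l_f = 1: m_f ∈ {m_i−1, m_i, m_i+1} ∩ [−1, 1] = {-1, 0, 1} → 3 states.
Total: 3.

3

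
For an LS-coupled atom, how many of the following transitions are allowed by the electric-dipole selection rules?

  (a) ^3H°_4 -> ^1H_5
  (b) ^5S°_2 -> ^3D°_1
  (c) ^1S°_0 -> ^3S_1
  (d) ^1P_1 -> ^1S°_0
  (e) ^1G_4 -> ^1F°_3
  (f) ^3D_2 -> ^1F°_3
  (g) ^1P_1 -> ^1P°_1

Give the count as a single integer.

3

(a) forbidden (ΔS fails)
(b) forbidden (parity, ΔS, ΔL fail)
(c) forbidden (ΔS, ΔL fail)
(d) allowed
(e) allowed
(f) forbidden (ΔS fails)
(g) allowed
Total allowed: 3 of 7.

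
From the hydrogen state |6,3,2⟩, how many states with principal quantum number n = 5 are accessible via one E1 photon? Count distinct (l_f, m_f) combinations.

E1 requires Δl = ±1, so l_f ∈ {2, 4}; with 0 ≤ l_f ≤ n_f−1 = 4, the allowed l_f values are {2, 4}.
For l_f = 2: m_f ∈ {m_i−1, m_i, m_i+1} ∩ [−2, 2] = {1, 2} → 2 states.
For l_f = 4: m_f ∈ {m_i−1, m_i, m_i+1} ∩ [−4, 4] = {1, 2, 3} → 3 states.
Total: 5.

5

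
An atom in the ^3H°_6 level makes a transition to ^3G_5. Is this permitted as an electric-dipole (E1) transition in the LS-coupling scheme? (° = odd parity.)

allowed

Parity must change: odd → even — ok.
ΔS = 0: S: 1 → 1 — ok.
ΔL = 0, ±1 (not L=0↔0): L: 5 → 4, ΔL = -1 — ok.
ΔJ = 0, ±1 (not J=0↔0): J: 6 → 5, ΔJ = -1 — ok.
All four E1 rules are satisfied.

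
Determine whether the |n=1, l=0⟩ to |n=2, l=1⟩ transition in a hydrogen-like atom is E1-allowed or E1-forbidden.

allowed

Δl = 1 − 0 = +1; the E1 rule Δl = ±1 is satisfied.
All E1 selection rules are satisfied.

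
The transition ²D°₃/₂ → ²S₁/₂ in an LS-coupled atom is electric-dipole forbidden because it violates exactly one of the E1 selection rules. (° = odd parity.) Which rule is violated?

Parity must change: odd → even — satisfied.
ΔS = 0: S: 1/2 → 1/2 — satisfied.
ΔL = 0, ±1 (not L=0↔0): L: 2 → 0, ΔL = -2 — violated.
ΔJ = 0, ±1 (not J=0↔0): J: 3/2 → 1/2, ΔJ = -1 — satisfied.

the ΔL = 0, ±1 rule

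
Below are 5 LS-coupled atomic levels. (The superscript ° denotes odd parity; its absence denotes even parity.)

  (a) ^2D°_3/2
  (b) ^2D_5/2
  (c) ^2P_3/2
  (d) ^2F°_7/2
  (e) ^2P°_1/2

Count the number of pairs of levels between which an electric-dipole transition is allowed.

(a)–(b): allowed.
(a)–(c): allowed.
(a)–(d): forbidden (parity, ΔJ).
(a)–(e): forbidden (parity).
(b)–(c): forbidden (parity).
(b)–(d): allowed.
(b)–(e): forbidden (ΔJ).
(c)–(d): forbidden (ΔL, ΔJ).
(c)–(e): allowed.
(d)–(e): forbidden (parity, ΔL, ΔJ).
Allowed pairs: 4 of 10.

4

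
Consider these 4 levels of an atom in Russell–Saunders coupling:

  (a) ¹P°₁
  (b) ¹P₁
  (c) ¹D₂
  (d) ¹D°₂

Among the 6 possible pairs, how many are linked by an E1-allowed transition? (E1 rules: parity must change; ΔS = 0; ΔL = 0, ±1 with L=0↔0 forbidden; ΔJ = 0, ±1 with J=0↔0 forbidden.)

4

(a)–(b): allowed.
(a)–(c): allowed.
(a)–(d): forbidden (parity).
(b)–(c): forbidden (parity).
(b)–(d): allowed.
(c)–(d): allowed.
Allowed pairs: 4 of 6.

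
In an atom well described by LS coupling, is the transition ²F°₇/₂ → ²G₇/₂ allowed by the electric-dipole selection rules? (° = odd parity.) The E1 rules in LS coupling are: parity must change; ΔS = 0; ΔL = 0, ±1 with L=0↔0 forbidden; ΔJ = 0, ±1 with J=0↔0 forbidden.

Parity must change: odd → even — passes.
ΔS = 0: S: 1/2 → 1/2 — passes.
ΔL = 0, ±1 (not L=0↔0): L: 3 → 4, ΔL = +1 — passes.
ΔJ = 0, ±1 (not J=0↔0): J: 7/2 → 7/2, ΔJ = +0 — passes.
All four E1 rules are satisfied.

allowed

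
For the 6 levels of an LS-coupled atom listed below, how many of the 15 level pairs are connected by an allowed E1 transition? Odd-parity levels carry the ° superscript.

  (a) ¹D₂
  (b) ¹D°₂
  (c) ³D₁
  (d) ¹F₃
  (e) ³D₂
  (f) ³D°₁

4

(a)–(b): allowed.
(a)–(c): forbidden (parity, ΔS).
(a)–(d): forbidden (parity).
(a)–(e): forbidden (parity, ΔS).
(a)–(f): forbidden (ΔS).
(b)–(c): forbidden (ΔS).
(b)–(d): allowed.
(b)–(e): forbidden (ΔS).
(b)–(f): forbidden (parity, ΔS).
(c)–(d): forbidden (parity, ΔS, ΔJ).
(c)–(e): forbidden (parity).
(c)–(f): allowed.
(d)–(e): forbidden (parity, ΔS).
(d)–(f): forbidden (ΔS, ΔJ).
(e)–(f): allowed.
Allowed pairs: 4 of 15.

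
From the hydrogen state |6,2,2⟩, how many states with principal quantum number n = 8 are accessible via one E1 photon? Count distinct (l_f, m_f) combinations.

4

E1 requires Δl = ±1, so l_f ∈ {1, 3}; with 0 ≤ l_f ≤ n_f−1 = 7, the allowed l_f values are {1, 3}.
For l_f = 1: m_f ∈ {m_i−1, m_i, m_i+1} ∩ [−1, 1] = {1} → 1 state.
For l_f = 3: m_f ∈ {m_i−1, m_i, m_i+1} ∩ [−3, 3] = {1, 2, 3} → 3 states.
Total: 4.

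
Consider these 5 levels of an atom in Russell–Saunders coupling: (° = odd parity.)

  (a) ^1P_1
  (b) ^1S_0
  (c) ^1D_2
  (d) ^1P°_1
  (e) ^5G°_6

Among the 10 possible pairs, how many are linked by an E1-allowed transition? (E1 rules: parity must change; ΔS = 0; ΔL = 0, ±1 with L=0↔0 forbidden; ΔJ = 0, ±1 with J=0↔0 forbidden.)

3

(a)–(b): forbidden (parity).
(a)–(c): forbidden (parity).
(a)–(d): allowed.
(a)–(e): forbidden (ΔS, ΔL, ΔJ).
(b)–(c): forbidden (parity, ΔL, ΔJ).
(b)–(d): allowed.
(b)–(e): forbidden (ΔS, ΔL, ΔJ).
(c)–(d): allowed.
(c)–(e): forbidden (ΔS, ΔL, ΔJ).
(d)–(e): forbidden (parity, ΔS, ΔL, ΔJ).
Allowed pairs: 3 of 10.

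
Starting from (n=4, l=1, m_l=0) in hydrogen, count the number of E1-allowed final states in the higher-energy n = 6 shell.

4

E1 requires Δl = ±1, so l_f ∈ {0, 2}; with 0 ≤ l_f ≤ n_f−1 = 5, the allowed l_f values are {0, 2}.
For l_f = 0: m_f ∈ {m_i−1, m_i, m_i+1} ∩ [−0, 0] = {0} → 1 state.
For l_f = 2: m_f ∈ {m_i−1, m_i, m_i+1} ∩ [−2, 2] = {-1, 0, 1} → 3 states.
Total: 4.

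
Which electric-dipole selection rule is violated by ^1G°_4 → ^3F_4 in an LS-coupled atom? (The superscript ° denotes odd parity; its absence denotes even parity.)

the ΔS = 0 rule

Reading off the term symbols: S 0→1, L 4→3, J 4→4, parity odd→even.
ΔL = 0, ±1 (not L=0↔0): L: 4 → 3, ΔL = -1 — ✓.
ΔS = 0: S: 0 → 1 — ✗.
Parity must change: odd → even — ✓.
ΔJ = 0, ±1 (not J=0↔0): J: 4 → 4, ΔJ = +0 — ✓.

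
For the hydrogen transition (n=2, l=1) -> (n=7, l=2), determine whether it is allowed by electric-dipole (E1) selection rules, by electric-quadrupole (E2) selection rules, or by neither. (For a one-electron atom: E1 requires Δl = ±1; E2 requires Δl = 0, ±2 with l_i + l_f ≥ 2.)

E1

Δl = 2 − 1 = +1; l_i + l_f = 3.
E1 (Δl = ±1): satisfied.
E2 (Δl = 0,±2, l_i+l_f ≥ 2): not satisfied.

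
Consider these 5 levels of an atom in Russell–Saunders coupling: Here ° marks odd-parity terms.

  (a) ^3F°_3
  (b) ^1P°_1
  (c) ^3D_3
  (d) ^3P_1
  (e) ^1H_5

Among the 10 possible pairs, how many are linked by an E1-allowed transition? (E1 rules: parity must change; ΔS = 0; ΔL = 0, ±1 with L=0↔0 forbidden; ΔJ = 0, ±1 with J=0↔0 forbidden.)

(a)–(b): forbidden (parity, ΔS, ΔL, ΔJ).
(a)–(c): allowed.
(a)–(d): forbidden (ΔL, ΔJ).
(a)–(e): forbidden (ΔS, ΔL, ΔJ).
(b)–(c): forbidden (ΔS, ΔJ).
(b)–(d): forbidden (ΔS).
(b)–(e): forbidden (ΔL, ΔJ).
(c)–(d): forbidden (parity, ΔJ).
(c)–(e): forbidden (parity, ΔS, ΔL, ΔJ).
(d)–(e): forbidden (parity, ΔS, ΔL, ΔJ).
Allowed pairs: 1 of 10.

1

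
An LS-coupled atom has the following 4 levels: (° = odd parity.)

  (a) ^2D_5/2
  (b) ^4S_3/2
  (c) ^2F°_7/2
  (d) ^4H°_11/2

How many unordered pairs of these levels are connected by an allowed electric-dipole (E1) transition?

(a)–(b): forbidden (parity, ΔS, ΔL).
(a)–(c): allowed.
(a)–(d): forbidden (ΔS, ΔL, ΔJ).
(b)–(c): forbidden (ΔS, ΔL, ΔJ).
(b)–(d): forbidden (ΔL, ΔJ).
(c)–(d): forbidden (parity, ΔS, ΔL, ΔJ).
Allowed pairs: 1 of 6.

1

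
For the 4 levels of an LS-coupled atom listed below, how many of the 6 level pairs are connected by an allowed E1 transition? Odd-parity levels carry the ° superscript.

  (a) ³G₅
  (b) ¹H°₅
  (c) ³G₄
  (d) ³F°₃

1

(a)–(b): forbidden (ΔS).
(a)–(c): forbidden (parity).
(a)–(d): forbidden (ΔJ).
(b)–(c): forbidden (ΔS).
(b)–(d): forbidden (parity, ΔS, ΔL, ΔJ).
(c)–(d): allowed.
Allowed pairs: 1 of 6.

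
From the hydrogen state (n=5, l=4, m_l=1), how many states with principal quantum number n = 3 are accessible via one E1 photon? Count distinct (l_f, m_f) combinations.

E1 requires l_f ∈ {3, 5}, but neither lies in [0, 2], so no final state is reachable.
Total: 0.

0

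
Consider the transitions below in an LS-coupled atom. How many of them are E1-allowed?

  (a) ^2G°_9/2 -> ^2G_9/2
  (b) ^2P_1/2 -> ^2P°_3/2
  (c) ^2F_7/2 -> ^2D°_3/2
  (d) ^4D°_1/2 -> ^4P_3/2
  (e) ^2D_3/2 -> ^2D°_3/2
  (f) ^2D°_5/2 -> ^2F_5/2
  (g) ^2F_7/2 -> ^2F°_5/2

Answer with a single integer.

6

(a) allowed
(b) allowed
(c) forbidden (ΔJ fails)
(d) allowed
(e) allowed
(f) allowed
(g) allowed
Total allowed: 6 of 7.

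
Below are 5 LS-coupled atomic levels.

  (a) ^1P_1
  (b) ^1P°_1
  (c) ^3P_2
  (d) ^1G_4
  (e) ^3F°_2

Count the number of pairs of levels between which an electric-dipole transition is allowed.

1

(a)–(b): allowed.
(a)–(c): forbidden (parity, ΔS).
(a)–(d): forbidden (parity, ΔL, ΔJ).
(a)–(e): forbidden (ΔS, ΔL).
(b)–(c): forbidden (ΔS).
(b)–(d): forbidden (ΔL, ΔJ).
(b)–(e): forbidden (parity, ΔS, ΔL).
(c)–(d): forbidden (parity, ΔS, ΔL, ΔJ).
(c)–(e): forbidden (ΔL).
(d)–(e): forbidden (ΔS, ΔJ).
Allowed pairs: 1 of 10.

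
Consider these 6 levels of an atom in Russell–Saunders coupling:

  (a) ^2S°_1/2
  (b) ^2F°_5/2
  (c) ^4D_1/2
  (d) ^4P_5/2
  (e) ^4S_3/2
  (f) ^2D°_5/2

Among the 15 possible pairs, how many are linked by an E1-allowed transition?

0

(a)–(b): forbidden (parity, ΔL, ΔJ).
(a)–(c): forbidden (ΔS, ΔL).
(a)–(d): forbidden (ΔS, ΔJ).
(a)–(e): forbidden (ΔS, ΔL).
(a)–(f): forbidden (parity, ΔL, ΔJ).
(b)–(c): forbidden (ΔS, ΔJ).
(b)–(d): forbidden (ΔS, ΔL).
(b)–(e): forbidden (ΔS, ΔL).
(b)–(f): forbidden (parity).
(c)–(d): forbidden (parity, ΔJ).
(c)–(e): forbidden (parity, ΔL).
(c)–(f): forbidden (ΔS, ΔJ).
(d)–(e): forbidden (parity).
(d)–(f): forbidden (ΔS).
(e)–(f): forbidden (ΔS, ΔL).
Allowed pairs: 0 of 15.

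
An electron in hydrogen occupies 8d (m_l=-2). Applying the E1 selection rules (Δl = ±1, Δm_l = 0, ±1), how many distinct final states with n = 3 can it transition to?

E1 requires Δl = ±1, so l_f ∈ {1, 3}; with 0 ≤ l_f ≤ n_f−1 = 2, the allowed l_f values are {1}.
For l_f = 1: m_f ∈ {m_i−1, m_i, m_i+1} ∩ [−1, 1] = {-1} → 1 state.
Total: 1.

1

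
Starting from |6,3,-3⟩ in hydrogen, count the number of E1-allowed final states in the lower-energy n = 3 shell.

E1 requires Δl = ±1, so l_f ∈ {2, 4}; with 0 ≤ l_f ≤ n_f−1 = 2, the allowed l_f values are {2}.
For l_f = 2: m_f ∈ {m_i−1, m_i, m_i+1} ∩ [−2, 2] = {-2} → 1 state.
Total: 1.

1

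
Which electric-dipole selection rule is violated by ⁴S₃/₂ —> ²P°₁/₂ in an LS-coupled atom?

Reading off the term symbols: S 3/2→1/2, L 0→1, J 3/2→1/2, parity even→odd.
Parity must change: even → odd — satisfied.
ΔS = 0: S: 3/2 → 1/2 — violated.
ΔL = 0, ±1 (not L=0↔0): L: 0 → 1, ΔL = +1 — satisfied.
ΔJ = 0, ±1 (not J=0↔0): J: 3/2 → 1/2, ΔJ = -1 — satisfied.

the ΔS = 0 rule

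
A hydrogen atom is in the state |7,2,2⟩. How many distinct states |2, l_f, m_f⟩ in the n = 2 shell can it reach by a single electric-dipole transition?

E1 requires Δl = ±1, so l_f ∈ {1, 3}; with 0 ≤ l_f ≤ n_f−1 = 1, the allowed l_f values are {1}.
For l_f = 1: m_f ∈ {m_i−1, m_i, m_i+1} ∩ [−1, 1] = {1} → 1 state.
Total: 1.

1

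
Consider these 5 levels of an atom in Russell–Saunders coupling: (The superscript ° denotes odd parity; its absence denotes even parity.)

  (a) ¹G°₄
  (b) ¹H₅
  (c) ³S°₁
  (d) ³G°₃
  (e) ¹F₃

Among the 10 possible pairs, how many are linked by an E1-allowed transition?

2

(a)–(b): allowed.
(a)–(c): forbidden (parity, ΔS, ΔL, ΔJ).
(a)–(d): forbidden (parity, ΔS).
(a)–(e): allowed.
(b)–(c): forbidden (ΔS, ΔL, ΔJ).
(b)–(d): forbidden (ΔS, ΔJ).
(b)–(e): forbidden (parity, ΔL, ΔJ).
(c)–(d): forbidden (parity, ΔL, ΔJ).
(c)–(e): forbidden (ΔS, ΔL, ΔJ).
(d)–(e): forbidden (ΔS).
Allowed pairs: 2 of 10.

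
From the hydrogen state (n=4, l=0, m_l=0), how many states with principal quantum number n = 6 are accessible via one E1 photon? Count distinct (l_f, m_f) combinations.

3

E1 requires Δl = ±1, so l_f ∈ {-1, 1}; with 0 ≤ l_f ≤ n_f−1 = 5, the allowed l_f values are {1}.
For l_f = 1: m_f ∈ {m_i−1, m_i, m_i+1} ∩ [−1, 1] = {-1, 0, 1} → 3 states.
Total: 3.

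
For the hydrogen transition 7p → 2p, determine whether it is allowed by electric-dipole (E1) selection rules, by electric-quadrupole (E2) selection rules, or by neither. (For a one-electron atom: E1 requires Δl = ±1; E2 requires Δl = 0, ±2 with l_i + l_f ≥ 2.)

Δl = 1 − 1 = +0; l_i + l_f = 2.
E1 (Δl = ±1): not satisfied.
E2 (Δl = 0,±2, l_i+l_f ≥ 2): satisfied.

E2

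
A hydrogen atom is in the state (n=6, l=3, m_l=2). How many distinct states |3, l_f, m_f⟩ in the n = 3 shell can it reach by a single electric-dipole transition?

2

E1 requires Δl = ±1, so l_f ∈ {2, 4}; with 0 ≤ l_f ≤ n_f−1 = 2, the allowed l_f values are {2}.
For l_f = 2: m_f ∈ {m_i−1, m_i, m_i+1} ∩ [−2, 2] = {1, 2} → 2 states.
Total: 2.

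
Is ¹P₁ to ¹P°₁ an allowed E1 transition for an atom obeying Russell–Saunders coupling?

allowed

Initial level: S=0, L=1, J=1, parity even. Final level: S=0, L=1, J=1, parity odd.
ΔL = 0, ±1 (not L=0↔0): L: 1 → 1, ΔL = +0 — ✓.
ΔJ = 0, ±1 (not J=0↔0): J: 1 → 1, ΔJ = +0 — ✓.
ΔS = 0: S: 0 → 0 — ✓.
Parity must change: even → odd — ✓.
All four E1 rules are satisfied.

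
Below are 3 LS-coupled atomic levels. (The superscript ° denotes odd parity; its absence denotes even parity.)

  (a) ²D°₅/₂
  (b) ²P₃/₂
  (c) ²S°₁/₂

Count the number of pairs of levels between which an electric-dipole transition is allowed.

(a)–(b): allowed.
(a)–(c): forbidden (parity, ΔL, ΔJ).
(b)–(c): allowed.
Allowed pairs: 2 of 3.

2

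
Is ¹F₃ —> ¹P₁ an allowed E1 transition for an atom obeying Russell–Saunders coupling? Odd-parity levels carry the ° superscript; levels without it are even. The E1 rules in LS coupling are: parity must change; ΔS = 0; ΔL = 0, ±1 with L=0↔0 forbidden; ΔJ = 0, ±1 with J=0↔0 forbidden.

forbidden

Reading off the term symbols: S 0→0, L 3→1, J 3→1, parity even→even.
Parity must change: even → even — ✗.
ΔS = 0: S: 0 → 0 — ✓.
ΔL = 0, ±1 (not L=0↔0): L: 3 → 1, ΔL = -2 — ✗.
ΔJ = 0, ±1 (not J=0↔0): J: 3 → 1, ΔJ = -2 — ✗.
Rule(s) violated: parity, ΔL, ΔJ.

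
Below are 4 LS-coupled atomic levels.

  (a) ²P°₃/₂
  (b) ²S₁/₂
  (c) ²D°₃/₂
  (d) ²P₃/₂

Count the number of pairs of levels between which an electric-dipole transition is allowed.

3

(a)–(b): allowed.
(a)–(c): forbidden (parity).
(a)–(d): allowed.
(b)–(c): forbidden (ΔL).
(b)–(d): forbidden (parity).
(c)–(d): allowed.
Allowed pairs: 3 of 6.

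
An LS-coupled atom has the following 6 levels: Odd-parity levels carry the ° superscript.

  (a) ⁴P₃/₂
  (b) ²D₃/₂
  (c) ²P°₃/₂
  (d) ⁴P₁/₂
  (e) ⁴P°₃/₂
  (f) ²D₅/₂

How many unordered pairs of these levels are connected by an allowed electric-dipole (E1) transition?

4

(a)–(b): forbidden (parity, ΔS).
(a)–(c): forbidden (ΔS).
(a)–(d): forbidden (parity).
(a)–(e): allowed.
(a)–(f): forbidden (parity, ΔS).
(b)–(c): allowed.
(b)–(d): forbidden (parity, ΔS).
(b)–(e): forbidden (ΔS).
(b)–(f): forbidden (parity).
(c)–(d): forbidden (ΔS).
(c)–(e): forbidden (parity, ΔS).
(c)–(f): allowed.
(d)–(e): allowed.
(d)–(f): forbidden (parity, ΔS, ΔJ).
(e)–(f): forbidden (ΔS).
Allowed pairs: 4 of 15.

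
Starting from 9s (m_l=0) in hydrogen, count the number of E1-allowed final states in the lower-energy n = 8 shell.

3

E1 requires Δl = ±1, so l_f ∈ {-1, 1}; with 0 ≤ l_f ≤ n_f−1 = 7, the allowed l_f values are {1}.
For l_f = 1: m_f ∈ {m_i−1, m_i, m_i+1} ∩ [−1, 1] = {-1, 0, 1} → 3 states.
Total: 3.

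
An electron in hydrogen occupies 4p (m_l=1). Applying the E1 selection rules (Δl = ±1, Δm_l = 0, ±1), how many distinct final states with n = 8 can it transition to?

4

E1 requires Δl = ±1, so l_f ∈ {0, 2}; with 0 ≤ l_f ≤ n_f−1 = 7, the allowed l_f values are {0, 2}.
For l_f = 0: m_f ∈ {m_i−1, m_i, m_i+1} ∩ [−0, 0] = {0} → 1 state.
For l_f = 2: m_f ∈ {m_i−1, m_i, m_i+1} ∩ [−2, 2] = {0, 1, 2} → 3 states.
Total: 4.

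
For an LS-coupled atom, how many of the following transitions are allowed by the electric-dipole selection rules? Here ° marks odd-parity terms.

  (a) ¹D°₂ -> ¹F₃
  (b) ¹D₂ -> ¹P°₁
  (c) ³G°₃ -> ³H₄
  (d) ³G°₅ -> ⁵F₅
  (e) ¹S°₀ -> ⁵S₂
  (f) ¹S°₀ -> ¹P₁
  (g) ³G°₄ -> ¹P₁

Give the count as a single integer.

4

(a) allowed
(b) allowed
(c) allowed
(d) forbidden (ΔS fails)
(e) forbidden (ΔS, ΔL, ΔJ fail)
(f) allowed
(g) forbidden (ΔS, ΔL, ΔJ fail)
Total allowed: 4 of 7.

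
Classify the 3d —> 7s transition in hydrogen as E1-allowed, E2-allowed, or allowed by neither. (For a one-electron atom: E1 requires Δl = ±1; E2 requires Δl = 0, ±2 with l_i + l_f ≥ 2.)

E2

Δl = 0 − 2 = -2; l_i + l_f = 2.
E1 (Δl = ±1): not satisfied.
E2 (Δl = 0,±2, l_i+l_f ≥ 2): satisfied.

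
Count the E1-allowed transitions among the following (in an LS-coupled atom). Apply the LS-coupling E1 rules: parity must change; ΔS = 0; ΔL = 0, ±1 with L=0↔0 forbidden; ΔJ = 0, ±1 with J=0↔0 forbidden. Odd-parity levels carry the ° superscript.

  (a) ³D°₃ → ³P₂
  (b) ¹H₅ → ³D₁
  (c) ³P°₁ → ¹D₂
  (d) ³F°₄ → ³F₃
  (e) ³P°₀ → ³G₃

2

(a) allowed
(b) forbidden (parity, ΔS, ΔL, ΔJ fail)
(c) forbidden (ΔS fails)
(d) allowed
(e) forbidden (ΔL, ΔJ fail)
Total allowed: 2 of 5.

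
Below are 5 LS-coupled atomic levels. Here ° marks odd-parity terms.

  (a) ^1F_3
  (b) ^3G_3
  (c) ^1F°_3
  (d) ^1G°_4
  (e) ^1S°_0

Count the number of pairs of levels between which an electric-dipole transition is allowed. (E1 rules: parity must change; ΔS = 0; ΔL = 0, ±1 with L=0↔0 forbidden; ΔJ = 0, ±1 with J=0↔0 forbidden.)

2

(a)–(b): forbidden (parity, ΔS).
(a)–(c): allowed.
(a)–(d): allowed.
(a)–(e): forbidden (ΔL, ΔJ).
(b)–(c): forbidden (ΔS).
(b)–(d): forbidden (ΔS).
(b)–(e): forbidden (ΔS, ΔL, ΔJ).
(c)–(d): forbidden (parity).
(c)–(e): forbidden (parity, ΔL, ΔJ).
(d)–(e): forbidden (parity, ΔL, ΔJ).
Allowed pairs: 2 of 10.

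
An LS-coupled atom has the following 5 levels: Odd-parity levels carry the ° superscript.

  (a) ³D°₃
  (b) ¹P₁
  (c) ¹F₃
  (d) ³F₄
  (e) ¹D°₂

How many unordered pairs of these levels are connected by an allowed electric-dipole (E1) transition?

3

(a)–(b): forbidden (ΔS, ΔJ).
(a)–(c): forbidden (ΔS).
(a)–(d): allowed.
(a)–(e): forbidden (parity, ΔS).
(b)–(c): forbidden (parity, ΔL, ΔJ).
(b)–(d): forbidden (parity, ΔS, ΔL, ΔJ).
(b)–(e): allowed.
(c)–(d): forbidden (parity, ΔS).
(c)–(e): allowed.
(d)–(e): forbidden (ΔS, ΔJ).
Allowed pairs: 3 of 10.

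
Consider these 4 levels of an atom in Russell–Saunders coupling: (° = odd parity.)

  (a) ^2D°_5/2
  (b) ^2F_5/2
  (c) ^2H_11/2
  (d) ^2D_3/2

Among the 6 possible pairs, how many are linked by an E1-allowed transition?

2

(a)–(b): allowed.
(a)–(c): forbidden (ΔL, ΔJ).
(a)–(d): allowed.
(b)–(c): forbidden (parity, ΔL, ΔJ).
(b)–(d): forbidden (parity).
(c)–(d): forbidden (parity, ΔL, ΔJ).
Allowed pairs: 2 of 6.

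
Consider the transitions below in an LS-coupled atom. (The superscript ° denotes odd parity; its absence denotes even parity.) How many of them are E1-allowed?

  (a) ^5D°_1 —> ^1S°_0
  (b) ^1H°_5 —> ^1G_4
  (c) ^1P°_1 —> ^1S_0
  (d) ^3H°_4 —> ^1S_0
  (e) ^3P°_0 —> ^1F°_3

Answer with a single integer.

(a) forbidden (parity, ΔS, ΔL fail)
(b) allowed
(c) allowed
(d) forbidden (ΔS, ΔL, ΔJ fail)
(e) forbidden (parity, ΔS, ΔL, ΔJ fail)
Total allowed: 2 of 5.

2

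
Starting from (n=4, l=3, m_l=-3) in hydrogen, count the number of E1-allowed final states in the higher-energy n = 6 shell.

E1 requires Δl = ±1, so l_f ∈ {2, 4}; with 0 ≤ l_f ≤ n_f−1 = 5, the allowed l_f values are {2, 4}.
For l_f = 2: m_f ∈ {m_i−1, m_i, m_i+1} ∩ [−2, 2] = {-2} → 1 state.
For l_f = 4: m_f ∈ {m_i−1, m_i, m_i+1} ∩ [−4, 4] = {-4, -3, -2} → 3 states.
Total: 4.

4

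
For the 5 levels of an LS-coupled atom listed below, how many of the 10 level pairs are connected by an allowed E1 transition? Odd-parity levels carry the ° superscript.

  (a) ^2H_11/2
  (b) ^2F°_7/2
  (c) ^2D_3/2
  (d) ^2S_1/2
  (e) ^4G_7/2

0

(a)–(b): forbidden (ΔL, ΔJ).
(a)–(c): forbidden (parity, ΔL, ΔJ).
(a)–(d): forbidden (parity, ΔL, ΔJ).
(a)–(e): forbidden (parity, ΔS, ΔJ).
(b)–(c): forbidden (ΔJ).
(b)–(d): forbidden (ΔL, ΔJ).
(b)–(e): forbidden (ΔS).
(c)–(d): forbidden (parity, ΔL).
(c)–(e): forbidden (parity, ΔS, ΔL, ΔJ).
(d)–(e): forbidden (parity, ΔS, ΔL, ΔJ).
Allowed pairs: 0 of 10.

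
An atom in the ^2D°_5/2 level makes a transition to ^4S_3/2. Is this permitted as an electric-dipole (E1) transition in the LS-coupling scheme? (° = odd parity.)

Reading off the term symbols: S 1/2→3/2, L 2→0, J 5/2→3/2, parity odd→even.
ΔJ = 0, ±1 (not J=0↔0): J: 5/2 → 3/2, ΔJ = -1 — ok.
Parity must change: odd → even — ok.
ΔL = 0, ±1 (not L=0↔0): L: 2 → 0, ΔL = -2 — fails.
ΔS = 0: S: 1/2 → 3/2 — fails.
Rule(s) violated: ΔS, ΔL.

forbidden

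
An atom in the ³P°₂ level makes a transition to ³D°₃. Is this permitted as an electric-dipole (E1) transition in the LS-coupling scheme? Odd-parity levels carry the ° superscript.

Initial level: S=1, L=1, J=2, parity odd. Final level: S=1, L=2, J=3, parity odd.
Parity must change: odd → odd — ✗.
ΔS = 0: S: 1 → 1 — ✓.
ΔL = 0, ±1 (not L=0↔0): L: 1 → 2, ΔL = +1 — ✓.
ΔJ = 0, ±1 (not J=0↔0): J: 2 → 3, ΔJ = +1 — ✓.
Rule(s) violated: parity.

forbidden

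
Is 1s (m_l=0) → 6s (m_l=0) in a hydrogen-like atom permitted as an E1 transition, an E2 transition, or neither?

Δl = 0 − 0 = +0; l_i + l_f = 0.
Δm_l = +0.
E1 (Δl = ±1, |Δm_l| ≤ 1): not satisfied.
E2 (Δl = 0,±2, l_i+l_f ≥ 2, |Δm_l| ≤ 2): not satisfied.

neither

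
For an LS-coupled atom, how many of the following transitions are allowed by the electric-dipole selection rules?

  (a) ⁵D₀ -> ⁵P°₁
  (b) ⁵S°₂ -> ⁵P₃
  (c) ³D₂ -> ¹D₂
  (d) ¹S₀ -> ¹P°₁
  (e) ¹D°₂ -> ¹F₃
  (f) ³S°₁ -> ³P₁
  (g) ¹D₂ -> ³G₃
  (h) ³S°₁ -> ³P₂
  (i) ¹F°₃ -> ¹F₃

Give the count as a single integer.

(a) allowed
(b) allowed
(c) forbidden (parity, ΔS fail)
(d) allowed
(e) allowed
(f) allowed
(g) forbidden (parity, ΔS, ΔL fail)
(h) allowed
(i) allowed
Total allowed: 7 of 9.

7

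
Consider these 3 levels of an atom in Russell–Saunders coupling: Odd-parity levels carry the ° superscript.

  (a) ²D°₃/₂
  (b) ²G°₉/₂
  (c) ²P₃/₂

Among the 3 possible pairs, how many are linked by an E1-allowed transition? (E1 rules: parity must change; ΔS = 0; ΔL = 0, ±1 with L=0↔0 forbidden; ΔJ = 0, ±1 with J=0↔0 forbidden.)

(a)–(b): forbidden (parity, ΔL, ΔJ).
(a)–(c): allowed.
(b)–(c): forbidden (ΔL, ΔJ).
Allowed pairs: 1 of 3.

1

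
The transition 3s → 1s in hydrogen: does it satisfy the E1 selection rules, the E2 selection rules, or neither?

Δl = 0 − 0 = +0; l_i + l_f = 0.
E1 (Δl = ±1): not satisfied.
E2 (Δl = 0,±2, l_i+l_f ≥ 2): not satisfied.

neither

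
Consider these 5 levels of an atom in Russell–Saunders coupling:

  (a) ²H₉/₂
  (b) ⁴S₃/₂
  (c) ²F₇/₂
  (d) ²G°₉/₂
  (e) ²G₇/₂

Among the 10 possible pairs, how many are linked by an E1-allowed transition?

3

(a)–(b): forbidden (parity, ΔS, ΔL, ΔJ).
(a)–(c): forbidden (parity, ΔL).
(a)–(d): allowed.
(a)–(e): forbidden (parity).
(b)–(c): forbidden (parity, ΔS, ΔL, ΔJ).
(b)–(d): forbidden (ΔS, ΔL, ΔJ).
(b)–(e): forbidden (parity, ΔS, ΔL, ΔJ).
(c)–(d): allowed.
(c)–(e): forbidden (parity).
(d)–(e): allowed.
Allowed pairs: 3 of 10.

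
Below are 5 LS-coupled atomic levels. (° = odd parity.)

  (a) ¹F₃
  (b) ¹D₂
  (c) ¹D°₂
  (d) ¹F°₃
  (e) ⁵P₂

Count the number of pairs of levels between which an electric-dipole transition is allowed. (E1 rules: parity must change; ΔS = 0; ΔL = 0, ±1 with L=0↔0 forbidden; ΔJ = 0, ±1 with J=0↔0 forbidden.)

(a)–(b): forbidden (parity).
(a)–(c): allowed.
(a)–(d): allowed.
(a)–(e): forbidden (parity, ΔS, ΔL).
(b)–(c): allowed.
(b)–(d): allowed.
(b)–(e): forbidden (parity, ΔS).
(c)–(d): forbidden (parity).
(c)–(e): forbidden (ΔS).
(d)–(e): forbidden (ΔS, ΔL).
Allowed pairs: 4 of 10.

4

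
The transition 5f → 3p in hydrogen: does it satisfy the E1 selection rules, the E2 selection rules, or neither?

E2

Δl = 1 − 3 = -2; l_i + l_f = 4.
E1 (Δl = ±1): not satisfied.
E2 (Δl = 0,±2, l_i+l_f ≥ 2): satisfied.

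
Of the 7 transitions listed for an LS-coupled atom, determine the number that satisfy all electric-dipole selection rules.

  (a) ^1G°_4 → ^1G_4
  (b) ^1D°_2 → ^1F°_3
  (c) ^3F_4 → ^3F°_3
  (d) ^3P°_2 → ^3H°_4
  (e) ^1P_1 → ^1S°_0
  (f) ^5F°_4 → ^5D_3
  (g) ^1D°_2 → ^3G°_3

(a) allowed
(b) forbidden (parity fails)
(c) allowed
(d) forbidden (parity, ΔL, ΔJ fail)
(e) allowed
(f) allowed
(g) forbidden (parity, ΔS, ΔL fail)
Total allowed: 4 of 7.

4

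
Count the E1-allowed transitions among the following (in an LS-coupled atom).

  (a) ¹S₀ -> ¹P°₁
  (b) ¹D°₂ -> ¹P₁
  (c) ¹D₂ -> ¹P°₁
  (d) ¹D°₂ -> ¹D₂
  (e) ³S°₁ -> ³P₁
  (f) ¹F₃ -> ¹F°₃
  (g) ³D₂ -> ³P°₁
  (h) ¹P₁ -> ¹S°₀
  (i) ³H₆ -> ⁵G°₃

(a) allowed
(b) allowed
(c) allowed
(d) allowed
(e) allowed
(f) allowed
(g) allowed
(h) allowed
(i) forbidden (ΔS, ΔJ fail)
Total allowed: 8 of 9.

8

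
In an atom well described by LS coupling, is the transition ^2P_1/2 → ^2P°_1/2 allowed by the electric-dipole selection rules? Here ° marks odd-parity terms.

Reading off the term symbols: S 1/2→1/2, L 1→1, J 1/2→1/2, parity even→odd.
ΔL = 0, ±1 (not L=0↔0): L: 1 → 1, ΔL = +0 — passes.
ΔS = 0: S: 1/2 → 1/2 — passes.
Parity must change: even → odd — passes.
ΔJ = 0, ±1 (not J=0↔0): J: 1/2 → 1/2, ΔJ = +0 — passes.
All four E1 rules are satisfied.

allowed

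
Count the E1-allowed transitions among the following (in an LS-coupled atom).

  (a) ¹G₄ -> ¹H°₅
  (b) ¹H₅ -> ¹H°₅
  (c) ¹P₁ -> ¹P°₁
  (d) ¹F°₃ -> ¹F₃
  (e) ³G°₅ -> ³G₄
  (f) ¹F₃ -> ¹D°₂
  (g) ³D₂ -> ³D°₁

(a) allowed
(b) allowed
(c) allowed
(d) allowed
(e) allowed
(f) allowed
(g) allowed
Total allowed: 7 of 7.

7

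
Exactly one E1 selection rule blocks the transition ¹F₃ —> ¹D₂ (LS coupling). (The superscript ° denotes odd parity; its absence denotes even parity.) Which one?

parity

Parity must change: even → even — violated.
ΔS = 0: S: 0 → 0 — satisfied.
ΔL = 0, ±1 (not L=0↔0): L: 3 → 2, ΔL = -1 — satisfied.
ΔJ = 0, ±1 (not J=0↔0): J: 3 → 2, ΔJ = -1 — satisfied.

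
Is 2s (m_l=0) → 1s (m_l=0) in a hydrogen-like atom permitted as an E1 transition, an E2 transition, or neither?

neither

Δl = 0 − 0 = +0; l_i + l_f = 0.
Δm_l = +0.
E1 (Δl = ±1, |Δm_l| ≤ 1): not satisfied.
E2 (Δl = 0,±2, l_i+l_f ≥ 2, |Δm_l| ≤ 2): not satisfied.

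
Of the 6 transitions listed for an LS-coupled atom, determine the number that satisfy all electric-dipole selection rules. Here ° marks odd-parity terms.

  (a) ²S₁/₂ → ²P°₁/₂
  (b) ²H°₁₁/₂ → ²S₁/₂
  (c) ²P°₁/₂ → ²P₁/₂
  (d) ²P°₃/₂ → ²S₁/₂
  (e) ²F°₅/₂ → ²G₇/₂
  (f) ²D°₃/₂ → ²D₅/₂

5

(a) allowed
(b) forbidden (ΔL, ΔJ fail)
(c) allowed
(d) allowed
(e) allowed
(f) allowed
Total allowed: 5 of 6.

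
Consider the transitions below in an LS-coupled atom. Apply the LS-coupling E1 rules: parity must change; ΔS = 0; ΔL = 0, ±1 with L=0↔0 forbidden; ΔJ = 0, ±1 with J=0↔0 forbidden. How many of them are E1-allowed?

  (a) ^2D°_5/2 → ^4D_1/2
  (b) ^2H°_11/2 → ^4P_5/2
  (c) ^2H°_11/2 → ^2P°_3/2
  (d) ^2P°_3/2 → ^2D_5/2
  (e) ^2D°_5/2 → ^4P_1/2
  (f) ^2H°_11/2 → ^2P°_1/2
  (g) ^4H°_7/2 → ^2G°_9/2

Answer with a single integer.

1

(a) forbidden (ΔS, ΔJ fail)
(b) forbidden (ΔS, ΔL, ΔJ fail)
(c) forbidden (parity, ΔL, ΔJ fail)
(d) allowed
(e) forbidden (ΔS, ΔJ fail)
(f) forbidden (parity, ΔL, ΔJ fail)
(g) forbidden (parity, ΔS fail)
Total allowed: 1 of 7.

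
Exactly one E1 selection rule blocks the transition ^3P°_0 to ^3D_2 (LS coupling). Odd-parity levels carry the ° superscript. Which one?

the ΔJ = 0, ±1 rule

Parity must change: odd → even — ok.
ΔS = 0: S: 1 → 1 — ok.
ΔL = 0, ±1 (not L=0↔0): L: 1 → 2, ΔL = +1 — ok.
ΔJ = 0, ±1 (not J=0↔0): J: 0 → 2, ΔJ = +2 — fails.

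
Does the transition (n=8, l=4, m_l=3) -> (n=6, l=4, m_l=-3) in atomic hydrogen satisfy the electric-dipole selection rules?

l: 4 → 4 (Δl = +0). Δl = ±1 violated.
m_l: 3 → -3 (Δm_l = -6). |Δm_l| ≤ 1 violated.
The transition is electric-dipole forbidden.

forbidden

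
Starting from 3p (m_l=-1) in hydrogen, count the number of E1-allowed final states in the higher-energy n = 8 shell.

E1 requires Δl = ±1, so l_f ∈ {0, 2}; with 0 ≤ l_f ≤ n_f−1 = 7, the allowed l_f values are {0, 2}.
For l_f = 0: m_f ∈ {m_i−1, m_i, m_i+1} ∩ [−0, 0] = {0} → 1 state.
For l_f = 2: m_f ∈ {m_i−1, m_i, m_i+1} ∩ [−2, 2] = {-2, -1, 0} → 3 states.
Total: 4.

4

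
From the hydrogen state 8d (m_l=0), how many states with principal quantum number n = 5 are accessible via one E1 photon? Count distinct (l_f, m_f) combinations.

E1 requires Δl = ±1, so l_f ∈ {1, 3}; with 0 ≤ l_f ≤ n_f−1 = 4, the allowed l_f values are {1, 3}.
For l_f = 1: m_f ∈ {m_i−1, m_i, m_i+1} ∩ [−1, 1] = {-1, 0, 1} → 3 states.
For l_f = 3: m_f ∈ {m_i−1, m_i, m_i+1} ∩ [−3, 3] = {-1, 0, 1} → 3 states.
Total: 6.

6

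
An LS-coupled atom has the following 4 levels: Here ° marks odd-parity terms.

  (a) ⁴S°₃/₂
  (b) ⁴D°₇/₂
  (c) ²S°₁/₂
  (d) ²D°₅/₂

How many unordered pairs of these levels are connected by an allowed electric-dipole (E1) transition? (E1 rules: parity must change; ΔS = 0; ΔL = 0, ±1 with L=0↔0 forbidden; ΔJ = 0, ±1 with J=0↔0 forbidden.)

0

(a)–(b): forbidden (parity, ΔL, ΔJ).
(a)–(c): forbidden (parity, ΔS, ΔL).
(a)–(d): forbidden (parity, ΔS, ΔL).
(b)–(c): forbidden (parity, ΔS, ΔL, ΔJ).
(b)–(d): forbidden (parity, ΔS).
(c)–(d): forbidden (parity, ΔL, ΔJ).
Allowed pairs: 0 of 6.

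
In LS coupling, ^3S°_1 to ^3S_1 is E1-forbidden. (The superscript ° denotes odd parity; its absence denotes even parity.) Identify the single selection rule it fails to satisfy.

the L=0 ↔ L=0 exclusion

Reading off the term symbols: S 1→1, L 0→0, J 1→1, parity odd→even.
ΔL = 0, ±1 (not L=0↔0): L: 0 → 0, ΔL = +0 — fails.
Parity must change: odd → even — passes.
ΔS = 0: S: 1 → 1 — passes.
ΔJ = 0, ±1 (not J=0↔0): J: 1 → 1, ΔJ = +0 — passes.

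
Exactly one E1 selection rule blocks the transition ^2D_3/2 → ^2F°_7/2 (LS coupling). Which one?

ΔS = 0: S: 1/2 → 1/2 — ok.
ΔJ = 0, ±1 (not J=0↔0): J: 3/2 → 7/2, ΔJ = +2 — fails.
Parity must change: even → odd — ok.
ΔL = 0, ±1 (not L=0↔0): L: 2 → 3, ΔL = +1 — ok.

the ΔJ = 0, ±1 rule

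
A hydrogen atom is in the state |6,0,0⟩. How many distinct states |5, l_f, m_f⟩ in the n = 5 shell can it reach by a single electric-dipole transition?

3

E1 requires Δl = ±1, so l_f ∈ {-1, 1}; with 0 ≤ l_f ≤ n_f−1 = 4, the allowed l_f values are {1}.
For l_f = 1: m_f ∈ {m_i−1, m_i, m_i+1} ∩ [−1, 1] = {-1, 0, 1} → 3 states.
Total: 3.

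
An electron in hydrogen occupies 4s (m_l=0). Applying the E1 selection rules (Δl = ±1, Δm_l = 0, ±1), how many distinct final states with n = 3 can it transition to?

E1 requires Δl = ±1, so l_f ∈ {-1, 1}; with 0 ≤ l_f ≤ n_f−1 = 2, the allowed l_f values are {1}.
For l_f = 1: m_f ∈ {m_i−1, m_i, m_i+1} ∩ [−1, 1] = {-1, 0, 1} → 3 states.
Total: 3.

3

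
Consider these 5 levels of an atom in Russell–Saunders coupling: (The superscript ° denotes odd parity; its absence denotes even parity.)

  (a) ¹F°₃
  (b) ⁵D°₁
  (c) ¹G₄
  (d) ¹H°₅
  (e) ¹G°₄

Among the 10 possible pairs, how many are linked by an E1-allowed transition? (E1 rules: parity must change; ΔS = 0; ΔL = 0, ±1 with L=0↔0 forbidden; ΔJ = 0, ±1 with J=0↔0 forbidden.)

(a)–(b): forbidden (parity, ΔS, ΔJ).
(a)–(c): allowed.
(a)–(d): forbidden (parity, ΔL, ΔJ).
(a)–(e): forbidden (parity).
(b)–(c): forbidden (ΔS, ΔL, ΔJ).
(b)–(d): forbidden (parity, ΔS, ΔL, ΔJ).
(b)–(e): forbidden (parity, ΔS, ΔL, ΔJ).
(c)–(d): allowed.
(c)–(e): allowed.
(d)–(e): forbidden (parity).
Allowed pairs: 3 of 10.

3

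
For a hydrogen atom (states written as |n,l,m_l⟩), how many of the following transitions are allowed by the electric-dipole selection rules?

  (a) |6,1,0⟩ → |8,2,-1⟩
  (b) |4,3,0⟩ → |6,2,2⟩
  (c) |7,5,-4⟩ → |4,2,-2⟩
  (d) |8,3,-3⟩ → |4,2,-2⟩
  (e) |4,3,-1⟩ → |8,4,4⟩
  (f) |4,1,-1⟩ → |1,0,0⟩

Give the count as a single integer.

3

(a) allowed
(b) forbidden — Δm_l = +2 (E1 requires Δm_l = 0, ±1)
(c) forbidden — Δl = -3 (E1 requires Δl = ±1); Δm_l = +2 (E1 requires Δm_l = 0, ±1)
(d) allowed
(e) forbidden — Δm_l = +5 (E1 requires Δm_l = 0, ±1)
(f) allowed
Total allowed: 3 of 6.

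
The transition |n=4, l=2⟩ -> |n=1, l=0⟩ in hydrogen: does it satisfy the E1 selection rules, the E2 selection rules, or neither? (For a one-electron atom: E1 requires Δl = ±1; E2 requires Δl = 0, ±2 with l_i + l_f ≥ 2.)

Δl = 0 − 2 = -2; l_i + l_f = 2.
E1 (Δl = ±1): not satisfied.
E2 (Δl = 0,±2, l_i+l_f ≥ 2): satisfied.

E2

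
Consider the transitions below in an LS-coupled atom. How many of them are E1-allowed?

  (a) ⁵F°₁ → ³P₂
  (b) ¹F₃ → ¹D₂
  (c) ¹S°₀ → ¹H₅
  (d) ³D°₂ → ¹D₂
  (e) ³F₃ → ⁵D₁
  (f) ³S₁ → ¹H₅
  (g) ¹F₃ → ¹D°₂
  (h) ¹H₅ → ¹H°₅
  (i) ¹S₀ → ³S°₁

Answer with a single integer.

2

(a) forbidden (ΔS, ΔL fail)
(b) forbidden (parity fails)
(c) forbidden (ΔL, ΔJ fail)
(d) forbidden (ΔS fails)
(e) forbidden (parity, ΔS, ΔJ fail)
(f) forbidden (parity, ΔS, ΔL, ΔJ fail)
(g) allowed
(h) allowed
(i) forbidden (ΔS, ΔL fail)
Total allowed: 2 of 9.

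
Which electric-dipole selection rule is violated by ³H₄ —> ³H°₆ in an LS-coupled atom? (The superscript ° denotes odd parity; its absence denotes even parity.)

the ΔJ = 0, ±1 rule

Reading off the term symbols: S 1→1, L 5→5, J 4→6, parity even→odd.
Parity must change: even → odd — ok.
ΔS = 0: S: 1 → 1 — ok.
ΔL = 0, ±1 (not L=0↔0): L: 5 → 5, ΔL = +0 — ok.
ΔJ = 0, ±1 (not J=0↔0): J: 4 → 6, ΔJ = +2 — fails.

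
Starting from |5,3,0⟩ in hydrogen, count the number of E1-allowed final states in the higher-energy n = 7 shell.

6

E1 requires Δl = ±1, so l_f ∈ {2, 4}; with 0 ≤ l_f ≤ n_f−1 = 6, the allowed l_f values are {2, 4}.
For l_f = 2: m_f ∈ {m_i−1, m_i, m_i+1} ∩ [−2, 2] = {-1, 0, 1} → 3 states.
For l_f = 4: m_f ∈ {m_i−1, m_i, m_i+1} ∩ [−4, 4] = {-1, 0, 1} → 3 states.
Total: 6.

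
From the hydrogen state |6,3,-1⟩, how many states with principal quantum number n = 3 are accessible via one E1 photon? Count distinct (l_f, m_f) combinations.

3

E1 requires Δl = ±1, so l_f ∈ {2, 4}; with 0 ≤ l_f ≤ n_f−1 = 2, the allowed l_f values are {2}.
For l_f = 2: m_f ∈ {m_i−1, m_i, m_i+1} ∩ [−2, 2] = {-2, -1, 0} → 3 states.
Total: 3.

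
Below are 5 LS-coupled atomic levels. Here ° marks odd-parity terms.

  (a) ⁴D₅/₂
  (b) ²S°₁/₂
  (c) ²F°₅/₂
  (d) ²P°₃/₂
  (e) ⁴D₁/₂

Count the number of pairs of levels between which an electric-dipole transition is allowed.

(a)–(b): forbidden (ΔS, ΔL, ΔJ).
(a)–(c): forbidden (ΔS).
(a)–(d): forbidden (ΔS).
(a)–(e): forbidden (parity, ΔJ).
(b)–(c): forbidden (parity, ΔL, ΔJ).
(b)–(d): forbidden (parity).
(b)–(e): forbidden (ΔS, ΔL).
(c)–(d): forbidden (parity, ΔL).
(c)–(e): forbidden (ΔS, ΔJ).
(d)–(e): forbidden (ΔS).
Allowed pairs: 0 of 10.

0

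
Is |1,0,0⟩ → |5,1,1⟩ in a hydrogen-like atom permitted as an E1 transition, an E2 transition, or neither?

E1

Δl = 1 − 0 = +1; l_i + l_f = 1.
Δm_l = +1.
E1 (Δl = ±1, |Δm_l| ≤ 1): satisfied.
E2 (Δl = 0,±2, l_i+l_f ≥ 2, |Δm_l| ≤ 2): not satisfied.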